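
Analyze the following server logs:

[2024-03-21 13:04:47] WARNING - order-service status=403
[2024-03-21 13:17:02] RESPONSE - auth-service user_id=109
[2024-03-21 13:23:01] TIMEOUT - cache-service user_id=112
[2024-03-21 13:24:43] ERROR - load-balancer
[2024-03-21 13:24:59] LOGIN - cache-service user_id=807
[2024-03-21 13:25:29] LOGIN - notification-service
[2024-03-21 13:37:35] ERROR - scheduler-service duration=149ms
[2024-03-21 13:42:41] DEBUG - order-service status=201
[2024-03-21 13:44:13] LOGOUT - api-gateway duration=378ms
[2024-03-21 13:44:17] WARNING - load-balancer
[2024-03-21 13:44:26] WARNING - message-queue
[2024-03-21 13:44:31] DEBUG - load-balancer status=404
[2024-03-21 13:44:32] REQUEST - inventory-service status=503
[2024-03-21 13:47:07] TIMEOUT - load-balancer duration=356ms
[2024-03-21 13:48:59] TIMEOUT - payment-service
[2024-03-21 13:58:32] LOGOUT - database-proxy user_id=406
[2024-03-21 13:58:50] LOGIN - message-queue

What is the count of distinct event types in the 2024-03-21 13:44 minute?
4

To count unique event types:

1. Filter events in the minute starting at 2024-03-21 13:44
2. Extract event types from matching entries
3. Count unique types: 4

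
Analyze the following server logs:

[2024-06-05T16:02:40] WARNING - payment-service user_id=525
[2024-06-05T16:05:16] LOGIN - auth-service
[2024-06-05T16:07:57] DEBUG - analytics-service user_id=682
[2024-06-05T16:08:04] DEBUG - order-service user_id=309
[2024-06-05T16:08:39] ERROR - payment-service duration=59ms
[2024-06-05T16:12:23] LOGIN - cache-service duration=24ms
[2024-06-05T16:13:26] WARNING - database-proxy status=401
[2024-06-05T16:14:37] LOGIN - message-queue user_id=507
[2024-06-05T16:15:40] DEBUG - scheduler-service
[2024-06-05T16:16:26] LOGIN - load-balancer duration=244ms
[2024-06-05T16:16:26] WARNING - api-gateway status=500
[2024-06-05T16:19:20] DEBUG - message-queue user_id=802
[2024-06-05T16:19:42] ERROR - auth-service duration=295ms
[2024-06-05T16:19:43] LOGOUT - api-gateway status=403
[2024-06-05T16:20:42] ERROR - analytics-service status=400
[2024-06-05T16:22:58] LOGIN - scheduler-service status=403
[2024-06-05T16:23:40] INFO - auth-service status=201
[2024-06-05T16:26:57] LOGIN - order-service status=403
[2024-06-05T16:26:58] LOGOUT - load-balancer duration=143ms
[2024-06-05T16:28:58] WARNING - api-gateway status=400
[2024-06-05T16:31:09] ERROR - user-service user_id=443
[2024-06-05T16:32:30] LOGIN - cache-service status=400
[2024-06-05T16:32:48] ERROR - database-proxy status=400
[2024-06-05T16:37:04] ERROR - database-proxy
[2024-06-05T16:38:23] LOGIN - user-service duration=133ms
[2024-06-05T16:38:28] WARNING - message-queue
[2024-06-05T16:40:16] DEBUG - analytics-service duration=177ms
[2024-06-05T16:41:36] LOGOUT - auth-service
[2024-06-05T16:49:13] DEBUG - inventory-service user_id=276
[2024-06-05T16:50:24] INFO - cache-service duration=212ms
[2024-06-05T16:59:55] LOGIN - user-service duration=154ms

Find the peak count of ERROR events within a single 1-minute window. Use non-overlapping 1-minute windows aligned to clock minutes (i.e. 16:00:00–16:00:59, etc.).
1

To find the burst window:

1. Divide the log period into non-overlapping 1-minute windows starting at 16:00
2. Count ERROR events in each window
3. Find the window with maximum count
4. Maximum events in a window: 1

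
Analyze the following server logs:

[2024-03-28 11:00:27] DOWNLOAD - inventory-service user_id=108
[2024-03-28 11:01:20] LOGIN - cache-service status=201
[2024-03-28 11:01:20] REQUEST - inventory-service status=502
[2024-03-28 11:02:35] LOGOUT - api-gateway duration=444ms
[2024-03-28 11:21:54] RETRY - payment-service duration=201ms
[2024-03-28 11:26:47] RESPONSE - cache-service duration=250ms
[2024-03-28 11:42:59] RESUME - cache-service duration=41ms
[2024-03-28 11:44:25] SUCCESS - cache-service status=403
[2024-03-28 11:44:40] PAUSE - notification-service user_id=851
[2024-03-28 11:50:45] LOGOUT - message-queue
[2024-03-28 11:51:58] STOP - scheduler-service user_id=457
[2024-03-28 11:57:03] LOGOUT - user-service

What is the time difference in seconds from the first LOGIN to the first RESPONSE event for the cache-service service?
1527

To find the time between events:

1. Locate the first LOGIN event for cache-service: 2024-03-28 11:01:20
2. Locate the first RESPONSE event for cache-service: 2024-03-28 11:26:47
3. Calculate the difference: 2024-03-28 11:26:47 - 2024-03-28 11:01:20 = 1527 seconds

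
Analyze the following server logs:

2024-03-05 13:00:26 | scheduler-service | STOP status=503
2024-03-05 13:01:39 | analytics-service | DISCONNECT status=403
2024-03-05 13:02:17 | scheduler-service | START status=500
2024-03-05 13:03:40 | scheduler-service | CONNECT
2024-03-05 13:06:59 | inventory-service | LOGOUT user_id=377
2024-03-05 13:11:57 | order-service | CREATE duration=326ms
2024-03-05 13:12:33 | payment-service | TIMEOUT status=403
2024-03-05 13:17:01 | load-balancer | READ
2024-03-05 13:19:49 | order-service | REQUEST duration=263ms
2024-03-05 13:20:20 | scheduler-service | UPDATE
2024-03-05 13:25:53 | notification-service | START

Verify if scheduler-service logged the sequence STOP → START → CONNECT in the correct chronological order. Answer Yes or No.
Yes

To verify sequence order:

1. Find all events in sequence STOP → START → CONNECT for scheduler-service
2. Extract their timestamps
3. Check if timestamps are in ascending order
4. Result: Yes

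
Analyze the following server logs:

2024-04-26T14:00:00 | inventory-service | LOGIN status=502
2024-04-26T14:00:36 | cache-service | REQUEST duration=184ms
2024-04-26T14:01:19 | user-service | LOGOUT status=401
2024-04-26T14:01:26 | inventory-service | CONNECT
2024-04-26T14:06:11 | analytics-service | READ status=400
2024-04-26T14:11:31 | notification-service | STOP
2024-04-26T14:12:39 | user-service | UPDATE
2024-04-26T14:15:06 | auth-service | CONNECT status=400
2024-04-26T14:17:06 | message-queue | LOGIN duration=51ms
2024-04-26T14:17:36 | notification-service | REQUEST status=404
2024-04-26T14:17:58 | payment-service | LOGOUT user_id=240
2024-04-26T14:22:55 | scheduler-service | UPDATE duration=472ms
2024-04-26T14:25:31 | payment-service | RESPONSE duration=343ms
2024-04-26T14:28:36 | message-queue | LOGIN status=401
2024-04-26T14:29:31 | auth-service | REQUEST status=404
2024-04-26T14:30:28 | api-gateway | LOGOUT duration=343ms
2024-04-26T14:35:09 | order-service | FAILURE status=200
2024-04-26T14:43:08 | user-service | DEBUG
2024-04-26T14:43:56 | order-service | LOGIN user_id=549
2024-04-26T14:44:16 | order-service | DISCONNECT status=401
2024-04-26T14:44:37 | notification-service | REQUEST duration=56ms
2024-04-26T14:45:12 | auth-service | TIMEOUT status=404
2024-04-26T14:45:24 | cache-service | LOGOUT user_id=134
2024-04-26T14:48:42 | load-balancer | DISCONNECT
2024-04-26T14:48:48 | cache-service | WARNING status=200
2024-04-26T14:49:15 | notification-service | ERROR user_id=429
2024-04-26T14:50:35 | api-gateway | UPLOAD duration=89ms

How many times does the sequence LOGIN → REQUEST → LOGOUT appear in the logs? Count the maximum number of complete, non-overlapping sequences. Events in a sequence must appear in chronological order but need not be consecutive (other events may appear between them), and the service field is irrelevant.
4

To count sequences:

1. Look for pattern: LOGIN → REQUEST → LOGOUT
2. Greedily scan the log in chronological order, matching each sequence element in turn (ignoring service)
3. Each time the full pattern completes, increment the count and restart matching from the next event
4. Complete non-overlapping sequences found: 4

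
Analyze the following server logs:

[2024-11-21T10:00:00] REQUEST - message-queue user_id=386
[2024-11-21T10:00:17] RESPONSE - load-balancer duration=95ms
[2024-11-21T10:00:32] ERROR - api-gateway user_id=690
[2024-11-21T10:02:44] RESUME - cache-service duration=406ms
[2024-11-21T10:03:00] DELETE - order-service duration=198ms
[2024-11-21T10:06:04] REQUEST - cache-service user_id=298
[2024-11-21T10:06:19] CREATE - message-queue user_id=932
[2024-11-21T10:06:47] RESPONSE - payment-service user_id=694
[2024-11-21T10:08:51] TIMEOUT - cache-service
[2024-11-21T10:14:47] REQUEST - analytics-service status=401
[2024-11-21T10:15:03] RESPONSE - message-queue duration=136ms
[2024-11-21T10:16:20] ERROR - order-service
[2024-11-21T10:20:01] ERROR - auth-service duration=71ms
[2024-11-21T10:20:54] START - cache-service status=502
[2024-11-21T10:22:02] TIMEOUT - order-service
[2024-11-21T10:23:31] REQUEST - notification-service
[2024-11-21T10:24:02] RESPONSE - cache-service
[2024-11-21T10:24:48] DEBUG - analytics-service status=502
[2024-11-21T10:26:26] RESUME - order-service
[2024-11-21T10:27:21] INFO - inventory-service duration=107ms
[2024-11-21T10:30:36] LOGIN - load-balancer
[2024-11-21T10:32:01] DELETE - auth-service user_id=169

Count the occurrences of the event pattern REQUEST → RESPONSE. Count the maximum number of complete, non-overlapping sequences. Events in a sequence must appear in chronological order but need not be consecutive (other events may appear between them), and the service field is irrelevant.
4

To count sequences:

1. Look for pattern: REQUEST → RESPONSE
2. Greedily scan the log in chronological order, matching each sequence element in turn (ignoring service)
3. Each time the full pattern completes, increment the count and restart matching from the next event
4. Complete non-overlapping sequences found: 4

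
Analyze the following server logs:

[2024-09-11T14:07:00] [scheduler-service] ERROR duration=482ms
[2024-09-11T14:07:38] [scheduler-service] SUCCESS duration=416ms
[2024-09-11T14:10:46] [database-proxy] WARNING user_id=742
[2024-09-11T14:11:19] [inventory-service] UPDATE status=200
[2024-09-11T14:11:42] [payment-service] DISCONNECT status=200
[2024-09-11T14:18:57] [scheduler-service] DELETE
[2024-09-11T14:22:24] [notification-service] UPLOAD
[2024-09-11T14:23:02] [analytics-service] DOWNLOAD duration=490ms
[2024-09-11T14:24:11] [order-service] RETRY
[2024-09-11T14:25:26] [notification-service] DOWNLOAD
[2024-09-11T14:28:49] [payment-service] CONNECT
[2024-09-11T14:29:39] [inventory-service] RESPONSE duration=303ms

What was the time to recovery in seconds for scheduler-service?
38

To calculate recovery time:

1. Find ERROR event for scheduler-service: 2024-09-11T14:07:00
2. Find next SUCCESS event for scheduler-service: 2024-09-11T14:07:38
3. Recovery time: 2024-09-11T14:07:38 - 2024-09-11T14:07:00 = 38 seconds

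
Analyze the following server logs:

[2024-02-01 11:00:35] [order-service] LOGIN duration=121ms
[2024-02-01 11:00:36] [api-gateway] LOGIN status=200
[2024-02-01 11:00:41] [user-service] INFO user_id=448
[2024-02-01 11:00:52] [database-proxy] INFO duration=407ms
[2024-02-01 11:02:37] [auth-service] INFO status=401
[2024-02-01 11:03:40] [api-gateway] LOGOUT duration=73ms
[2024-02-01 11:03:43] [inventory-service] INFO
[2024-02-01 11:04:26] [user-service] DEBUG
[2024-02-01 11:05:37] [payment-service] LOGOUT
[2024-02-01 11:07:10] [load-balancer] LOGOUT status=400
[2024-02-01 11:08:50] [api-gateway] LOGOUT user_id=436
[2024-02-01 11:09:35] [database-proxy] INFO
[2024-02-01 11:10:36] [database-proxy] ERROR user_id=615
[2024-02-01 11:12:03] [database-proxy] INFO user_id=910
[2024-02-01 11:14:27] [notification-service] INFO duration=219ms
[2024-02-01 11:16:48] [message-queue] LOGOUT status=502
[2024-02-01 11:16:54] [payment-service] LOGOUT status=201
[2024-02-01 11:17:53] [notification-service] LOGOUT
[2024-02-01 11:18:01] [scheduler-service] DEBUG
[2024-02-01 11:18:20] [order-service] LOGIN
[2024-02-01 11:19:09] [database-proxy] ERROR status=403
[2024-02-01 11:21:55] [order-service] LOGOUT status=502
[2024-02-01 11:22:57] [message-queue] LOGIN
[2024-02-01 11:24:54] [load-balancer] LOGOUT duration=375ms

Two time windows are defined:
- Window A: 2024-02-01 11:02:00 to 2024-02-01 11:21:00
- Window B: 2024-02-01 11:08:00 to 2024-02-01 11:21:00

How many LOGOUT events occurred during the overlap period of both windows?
4

To find overlap events:

1. Window A: 2024-02-01 11:02:00 to 2024-02-01 11:21:00
2. Window B: 2024-02-01 11:08:00 to 2024-02-01 11:21:00
3. Overlap period: 2024-02-01 11:08:00 to 2024-02-01 11:21:00
4. Count LOGOUT events in overlap: 4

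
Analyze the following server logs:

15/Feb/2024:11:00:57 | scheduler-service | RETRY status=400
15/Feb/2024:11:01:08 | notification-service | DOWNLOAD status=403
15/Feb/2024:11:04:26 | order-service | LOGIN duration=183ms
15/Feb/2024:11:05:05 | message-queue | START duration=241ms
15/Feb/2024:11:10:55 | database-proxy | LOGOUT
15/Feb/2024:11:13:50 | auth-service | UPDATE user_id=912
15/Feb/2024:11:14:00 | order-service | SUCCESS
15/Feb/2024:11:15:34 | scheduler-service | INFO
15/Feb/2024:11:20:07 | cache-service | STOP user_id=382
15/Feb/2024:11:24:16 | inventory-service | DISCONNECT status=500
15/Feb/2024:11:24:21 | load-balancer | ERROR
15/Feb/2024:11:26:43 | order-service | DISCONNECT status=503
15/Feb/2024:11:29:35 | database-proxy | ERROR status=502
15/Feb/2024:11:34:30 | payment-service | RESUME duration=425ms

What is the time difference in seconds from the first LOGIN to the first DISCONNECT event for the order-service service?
1337

To find the time between events:

1. Locate the first LOGIN event for order-service: 15/Feb/2024:11:04:26
2. Locate the first DISCONNECT event for order-service: 15/Feb/2024:11:26:43
3. Calculate the difference: 15/Feb/2024:11:26:43 - 15/Feb/2024:11:04:26 = 1337 seconds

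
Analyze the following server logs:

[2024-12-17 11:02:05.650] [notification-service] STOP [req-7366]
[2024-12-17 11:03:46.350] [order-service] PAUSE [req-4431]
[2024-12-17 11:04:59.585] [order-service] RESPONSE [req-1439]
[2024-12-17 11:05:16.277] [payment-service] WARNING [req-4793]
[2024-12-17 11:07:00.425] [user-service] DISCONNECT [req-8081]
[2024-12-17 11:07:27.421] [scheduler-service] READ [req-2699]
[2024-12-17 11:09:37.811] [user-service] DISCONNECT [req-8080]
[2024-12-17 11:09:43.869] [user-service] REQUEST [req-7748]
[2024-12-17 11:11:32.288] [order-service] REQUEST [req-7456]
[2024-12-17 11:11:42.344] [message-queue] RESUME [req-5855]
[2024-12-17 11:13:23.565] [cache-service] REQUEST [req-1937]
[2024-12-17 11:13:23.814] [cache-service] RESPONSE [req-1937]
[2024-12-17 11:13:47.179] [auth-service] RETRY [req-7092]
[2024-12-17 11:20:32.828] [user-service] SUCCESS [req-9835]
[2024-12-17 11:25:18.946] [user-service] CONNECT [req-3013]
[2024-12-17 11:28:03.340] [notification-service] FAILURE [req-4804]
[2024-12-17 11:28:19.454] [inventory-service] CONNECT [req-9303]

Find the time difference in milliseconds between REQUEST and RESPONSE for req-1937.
249

To calculate latency:

1. Find REQUEST with id req-1937: 2024-12-17 11:13:23.565
2. Find RESPONSE with id req-1937: 2024-12-17 11:13:23.814
3. Latency: 2024-12-17 11:13:23.814 - 2024-12-17 11:13:23.565 = 249ms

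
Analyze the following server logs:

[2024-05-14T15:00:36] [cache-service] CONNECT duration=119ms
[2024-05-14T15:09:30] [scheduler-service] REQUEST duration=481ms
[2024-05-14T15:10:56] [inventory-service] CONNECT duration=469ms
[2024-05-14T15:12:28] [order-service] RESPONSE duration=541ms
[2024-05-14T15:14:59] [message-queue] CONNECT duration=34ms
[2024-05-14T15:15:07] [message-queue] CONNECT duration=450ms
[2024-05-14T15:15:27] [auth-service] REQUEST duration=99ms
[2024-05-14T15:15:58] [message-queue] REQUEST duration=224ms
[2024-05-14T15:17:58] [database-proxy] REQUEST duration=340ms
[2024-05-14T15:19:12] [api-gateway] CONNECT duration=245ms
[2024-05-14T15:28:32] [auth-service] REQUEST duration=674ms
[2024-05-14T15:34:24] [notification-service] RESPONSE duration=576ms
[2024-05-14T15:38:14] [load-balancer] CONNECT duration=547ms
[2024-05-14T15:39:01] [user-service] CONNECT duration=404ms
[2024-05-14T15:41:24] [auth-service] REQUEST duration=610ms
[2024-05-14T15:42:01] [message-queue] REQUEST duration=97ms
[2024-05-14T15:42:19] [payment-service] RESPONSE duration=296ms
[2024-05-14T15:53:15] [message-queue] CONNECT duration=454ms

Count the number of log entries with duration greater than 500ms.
5

To count timeouts:

1. Threshold: 500ms
2. Extract duration from each log entry
3. Count entries where duration > 500
4. Timeout count: 5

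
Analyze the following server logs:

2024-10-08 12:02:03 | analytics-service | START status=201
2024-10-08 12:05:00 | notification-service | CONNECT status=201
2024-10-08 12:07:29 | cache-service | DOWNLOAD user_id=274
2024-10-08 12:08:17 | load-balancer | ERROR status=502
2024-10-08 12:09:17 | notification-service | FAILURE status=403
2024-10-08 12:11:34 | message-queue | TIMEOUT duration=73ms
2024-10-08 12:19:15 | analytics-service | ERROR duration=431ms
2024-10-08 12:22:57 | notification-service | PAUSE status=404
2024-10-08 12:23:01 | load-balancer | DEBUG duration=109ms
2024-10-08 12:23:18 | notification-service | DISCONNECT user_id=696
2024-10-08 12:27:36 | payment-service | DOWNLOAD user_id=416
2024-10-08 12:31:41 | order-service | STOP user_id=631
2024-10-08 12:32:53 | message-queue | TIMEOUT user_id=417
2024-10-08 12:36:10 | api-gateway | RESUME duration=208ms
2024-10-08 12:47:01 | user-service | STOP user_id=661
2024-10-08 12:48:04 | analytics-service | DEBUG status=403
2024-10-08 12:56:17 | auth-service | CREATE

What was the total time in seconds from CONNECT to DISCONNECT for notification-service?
1098

To calculate state duration:

1. Find CONNECT event for notification-service: 2024-10-08 12:05:00
2. Find DISCONNECT event for notification-service: 2024-10-08 12:23:18
3. Calculate duration: 2024-10-08 12:23:18 - 2024-10-08 12:05:00 = 1098 seconds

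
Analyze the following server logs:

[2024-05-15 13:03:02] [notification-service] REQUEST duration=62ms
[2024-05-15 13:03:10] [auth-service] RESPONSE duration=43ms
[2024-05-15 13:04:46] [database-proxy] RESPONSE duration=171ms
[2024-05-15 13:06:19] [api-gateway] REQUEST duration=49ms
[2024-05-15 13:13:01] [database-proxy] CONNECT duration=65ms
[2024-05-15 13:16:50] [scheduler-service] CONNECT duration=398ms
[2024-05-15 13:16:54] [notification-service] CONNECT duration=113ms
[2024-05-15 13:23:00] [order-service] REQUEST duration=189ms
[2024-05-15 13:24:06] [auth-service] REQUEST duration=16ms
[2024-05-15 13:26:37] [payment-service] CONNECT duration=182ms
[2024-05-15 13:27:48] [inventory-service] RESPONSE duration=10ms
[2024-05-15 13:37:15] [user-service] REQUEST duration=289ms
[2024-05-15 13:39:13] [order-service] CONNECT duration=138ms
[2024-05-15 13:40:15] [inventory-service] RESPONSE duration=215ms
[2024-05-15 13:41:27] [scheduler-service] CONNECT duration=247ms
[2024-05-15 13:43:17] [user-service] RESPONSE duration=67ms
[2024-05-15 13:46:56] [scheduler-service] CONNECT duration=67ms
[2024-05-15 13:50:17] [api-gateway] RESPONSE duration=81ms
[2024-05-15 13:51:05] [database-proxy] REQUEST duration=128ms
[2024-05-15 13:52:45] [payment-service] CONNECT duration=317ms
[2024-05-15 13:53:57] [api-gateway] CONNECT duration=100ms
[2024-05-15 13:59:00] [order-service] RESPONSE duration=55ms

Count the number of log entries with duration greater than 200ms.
5

To count timeouts:

1. Threshold: 200ms
2. Extract duration from each log entry
3. Count entries where duration > 200
4. Timeout count: 5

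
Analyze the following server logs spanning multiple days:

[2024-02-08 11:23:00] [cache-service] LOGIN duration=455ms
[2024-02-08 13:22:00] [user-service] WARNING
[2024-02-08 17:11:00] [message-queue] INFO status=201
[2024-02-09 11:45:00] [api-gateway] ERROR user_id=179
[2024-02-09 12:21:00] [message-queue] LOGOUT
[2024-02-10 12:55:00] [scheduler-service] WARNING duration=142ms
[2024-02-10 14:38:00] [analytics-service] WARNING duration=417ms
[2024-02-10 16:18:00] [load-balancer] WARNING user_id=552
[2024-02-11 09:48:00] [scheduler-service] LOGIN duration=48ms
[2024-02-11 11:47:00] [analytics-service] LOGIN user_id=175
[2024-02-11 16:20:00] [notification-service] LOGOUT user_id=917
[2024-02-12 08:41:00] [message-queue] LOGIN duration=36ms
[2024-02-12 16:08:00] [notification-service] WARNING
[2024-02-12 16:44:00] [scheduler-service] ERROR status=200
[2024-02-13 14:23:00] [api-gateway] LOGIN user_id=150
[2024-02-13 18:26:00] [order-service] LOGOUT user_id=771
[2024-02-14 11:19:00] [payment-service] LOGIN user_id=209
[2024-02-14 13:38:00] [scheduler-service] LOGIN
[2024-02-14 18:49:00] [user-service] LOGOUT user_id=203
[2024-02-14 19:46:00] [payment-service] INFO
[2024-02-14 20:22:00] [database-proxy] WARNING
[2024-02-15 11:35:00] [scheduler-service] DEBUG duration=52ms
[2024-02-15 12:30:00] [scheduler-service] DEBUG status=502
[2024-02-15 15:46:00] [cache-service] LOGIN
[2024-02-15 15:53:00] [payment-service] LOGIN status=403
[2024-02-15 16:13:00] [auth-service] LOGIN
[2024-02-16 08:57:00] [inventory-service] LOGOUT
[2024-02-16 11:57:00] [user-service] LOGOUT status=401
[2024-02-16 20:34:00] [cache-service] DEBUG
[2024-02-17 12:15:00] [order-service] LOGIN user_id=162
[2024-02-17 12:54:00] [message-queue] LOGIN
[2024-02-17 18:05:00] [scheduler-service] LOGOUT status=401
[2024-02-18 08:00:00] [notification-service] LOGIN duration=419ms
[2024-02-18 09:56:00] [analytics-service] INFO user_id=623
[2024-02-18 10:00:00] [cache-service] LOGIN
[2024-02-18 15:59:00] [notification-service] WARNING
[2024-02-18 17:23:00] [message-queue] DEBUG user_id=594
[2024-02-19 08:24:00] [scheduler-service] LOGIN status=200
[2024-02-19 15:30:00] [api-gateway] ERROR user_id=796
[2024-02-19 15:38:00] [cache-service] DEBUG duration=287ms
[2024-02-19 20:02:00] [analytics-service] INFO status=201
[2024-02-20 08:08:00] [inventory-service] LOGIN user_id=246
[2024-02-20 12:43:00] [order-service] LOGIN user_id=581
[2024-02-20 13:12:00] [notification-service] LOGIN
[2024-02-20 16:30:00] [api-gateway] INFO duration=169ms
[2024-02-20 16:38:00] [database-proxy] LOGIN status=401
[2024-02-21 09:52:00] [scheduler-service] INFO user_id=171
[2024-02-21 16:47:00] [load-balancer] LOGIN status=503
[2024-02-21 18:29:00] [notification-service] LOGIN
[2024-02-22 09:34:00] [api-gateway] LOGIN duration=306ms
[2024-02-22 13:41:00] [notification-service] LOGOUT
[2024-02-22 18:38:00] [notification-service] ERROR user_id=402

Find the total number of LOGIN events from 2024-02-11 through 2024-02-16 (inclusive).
9

To filter by date range:

1. Date range: 2024-02-11 through 2024-02-16, both dates inclusive
2. Filter for LOGIN events whose date falls in this range
3. Count matching events: 9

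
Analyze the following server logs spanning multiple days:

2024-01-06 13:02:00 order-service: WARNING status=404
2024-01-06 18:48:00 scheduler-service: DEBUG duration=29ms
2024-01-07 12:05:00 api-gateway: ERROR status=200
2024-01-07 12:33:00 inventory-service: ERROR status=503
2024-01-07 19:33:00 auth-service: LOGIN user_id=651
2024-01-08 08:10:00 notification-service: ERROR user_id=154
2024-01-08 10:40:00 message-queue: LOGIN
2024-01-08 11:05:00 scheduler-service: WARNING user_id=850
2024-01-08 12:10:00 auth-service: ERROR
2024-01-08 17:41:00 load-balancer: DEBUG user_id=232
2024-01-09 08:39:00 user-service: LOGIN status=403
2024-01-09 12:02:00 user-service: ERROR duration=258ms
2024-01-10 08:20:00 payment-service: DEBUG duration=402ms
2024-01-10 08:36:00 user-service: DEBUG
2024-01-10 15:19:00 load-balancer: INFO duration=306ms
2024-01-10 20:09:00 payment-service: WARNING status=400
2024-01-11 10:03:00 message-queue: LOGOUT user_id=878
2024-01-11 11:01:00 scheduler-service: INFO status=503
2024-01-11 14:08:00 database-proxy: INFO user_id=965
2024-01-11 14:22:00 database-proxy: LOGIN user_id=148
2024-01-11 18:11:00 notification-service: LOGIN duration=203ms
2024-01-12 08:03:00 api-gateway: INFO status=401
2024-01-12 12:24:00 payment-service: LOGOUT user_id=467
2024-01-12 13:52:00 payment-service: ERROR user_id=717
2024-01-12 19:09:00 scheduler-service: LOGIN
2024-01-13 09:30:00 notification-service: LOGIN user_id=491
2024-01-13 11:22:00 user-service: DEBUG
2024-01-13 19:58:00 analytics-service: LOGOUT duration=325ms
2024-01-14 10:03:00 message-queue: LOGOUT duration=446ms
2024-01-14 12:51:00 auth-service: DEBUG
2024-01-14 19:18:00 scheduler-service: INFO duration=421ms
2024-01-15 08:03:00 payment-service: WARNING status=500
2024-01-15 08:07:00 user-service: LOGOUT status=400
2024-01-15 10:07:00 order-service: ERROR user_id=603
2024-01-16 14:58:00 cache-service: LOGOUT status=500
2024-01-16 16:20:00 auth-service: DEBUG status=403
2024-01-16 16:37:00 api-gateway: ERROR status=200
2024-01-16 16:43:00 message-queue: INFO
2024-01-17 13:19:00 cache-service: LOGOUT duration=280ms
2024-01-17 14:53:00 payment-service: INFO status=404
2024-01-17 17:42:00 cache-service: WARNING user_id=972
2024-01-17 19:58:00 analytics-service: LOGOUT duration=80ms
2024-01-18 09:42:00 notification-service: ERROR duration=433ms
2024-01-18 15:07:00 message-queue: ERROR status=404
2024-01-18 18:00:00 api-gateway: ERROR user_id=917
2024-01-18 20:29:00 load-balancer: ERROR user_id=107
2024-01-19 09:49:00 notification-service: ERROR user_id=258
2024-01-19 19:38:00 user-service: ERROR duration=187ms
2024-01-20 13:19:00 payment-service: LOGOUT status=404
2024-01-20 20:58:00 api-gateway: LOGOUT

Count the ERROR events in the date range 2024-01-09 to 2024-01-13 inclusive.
2

To filter by date range:

1. Date range: 2024-01-09 through 2024-01-13, both dates inclusive
2. Filter for ERROR events whose date falls in this range
3. Count matching events: 2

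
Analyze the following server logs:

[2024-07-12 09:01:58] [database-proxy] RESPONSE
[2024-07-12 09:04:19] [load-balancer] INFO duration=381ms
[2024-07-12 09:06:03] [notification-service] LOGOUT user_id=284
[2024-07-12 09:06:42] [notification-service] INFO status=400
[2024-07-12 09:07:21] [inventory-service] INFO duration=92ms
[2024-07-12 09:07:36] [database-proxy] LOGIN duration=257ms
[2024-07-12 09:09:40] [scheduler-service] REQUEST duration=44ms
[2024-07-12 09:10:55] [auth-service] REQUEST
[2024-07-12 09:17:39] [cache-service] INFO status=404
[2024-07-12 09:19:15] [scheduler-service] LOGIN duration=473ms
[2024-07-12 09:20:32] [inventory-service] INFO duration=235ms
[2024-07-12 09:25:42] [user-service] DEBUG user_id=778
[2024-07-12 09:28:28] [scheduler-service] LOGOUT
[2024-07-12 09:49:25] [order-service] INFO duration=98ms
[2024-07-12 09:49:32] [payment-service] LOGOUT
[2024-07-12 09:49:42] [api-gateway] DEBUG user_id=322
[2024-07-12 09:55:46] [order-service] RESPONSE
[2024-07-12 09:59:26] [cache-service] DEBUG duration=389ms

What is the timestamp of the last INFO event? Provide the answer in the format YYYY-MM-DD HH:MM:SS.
2024-07-12 09:49:25

To find the last event:

1. Filter for all INFO events
2. Sort by timestamp
3. Select the last one
4. Timestamp: 2024-07-12 09:49:25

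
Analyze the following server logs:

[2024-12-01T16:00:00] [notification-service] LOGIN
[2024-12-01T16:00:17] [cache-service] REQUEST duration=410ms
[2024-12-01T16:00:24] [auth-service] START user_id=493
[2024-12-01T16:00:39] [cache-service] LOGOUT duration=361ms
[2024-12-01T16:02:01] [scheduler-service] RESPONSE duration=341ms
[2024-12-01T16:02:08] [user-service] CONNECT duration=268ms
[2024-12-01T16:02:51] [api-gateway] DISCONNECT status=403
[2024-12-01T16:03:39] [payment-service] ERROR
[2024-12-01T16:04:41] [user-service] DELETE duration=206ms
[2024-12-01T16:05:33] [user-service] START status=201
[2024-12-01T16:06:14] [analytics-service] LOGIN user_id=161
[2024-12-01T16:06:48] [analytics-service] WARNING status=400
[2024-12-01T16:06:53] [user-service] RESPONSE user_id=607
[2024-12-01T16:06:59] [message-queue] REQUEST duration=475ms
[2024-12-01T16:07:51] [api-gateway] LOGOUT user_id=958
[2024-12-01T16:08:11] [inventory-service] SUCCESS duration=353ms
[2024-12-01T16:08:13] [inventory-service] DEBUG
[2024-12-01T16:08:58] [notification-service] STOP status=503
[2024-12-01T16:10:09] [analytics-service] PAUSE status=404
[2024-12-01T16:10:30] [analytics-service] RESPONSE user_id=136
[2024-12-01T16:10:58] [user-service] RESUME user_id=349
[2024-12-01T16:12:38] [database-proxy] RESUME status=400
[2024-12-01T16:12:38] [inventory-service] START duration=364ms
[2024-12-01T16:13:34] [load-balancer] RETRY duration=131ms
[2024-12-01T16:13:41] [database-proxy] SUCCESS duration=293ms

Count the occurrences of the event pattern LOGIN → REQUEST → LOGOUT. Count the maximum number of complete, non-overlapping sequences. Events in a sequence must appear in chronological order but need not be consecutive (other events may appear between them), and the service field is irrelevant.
2

To count sequences:

1. Look for pattern: LOGIN → REQUEST → LOGOUT
2. Greedily scan the log in chronological order, matching each sequence element in turn (ignoring service)
3. Each time the full pattern completes, increment the count and restart matching from the next event
4. Complete non-overlapping sequences found: 2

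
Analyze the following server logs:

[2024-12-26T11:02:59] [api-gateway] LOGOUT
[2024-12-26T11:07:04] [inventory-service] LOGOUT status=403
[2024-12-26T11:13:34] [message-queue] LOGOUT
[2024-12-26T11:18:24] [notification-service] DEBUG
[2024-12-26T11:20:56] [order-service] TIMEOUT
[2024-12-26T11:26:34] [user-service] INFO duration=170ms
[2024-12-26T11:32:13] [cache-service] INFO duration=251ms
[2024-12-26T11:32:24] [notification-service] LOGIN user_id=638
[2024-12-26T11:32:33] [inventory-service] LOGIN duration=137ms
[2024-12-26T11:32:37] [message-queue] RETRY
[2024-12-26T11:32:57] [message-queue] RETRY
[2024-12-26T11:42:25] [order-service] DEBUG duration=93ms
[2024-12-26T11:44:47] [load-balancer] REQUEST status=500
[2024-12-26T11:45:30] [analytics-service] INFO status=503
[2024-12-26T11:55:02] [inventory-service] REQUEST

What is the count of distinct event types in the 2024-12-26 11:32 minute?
3

To count unique event types:

1. Filter events in the minute starting at 2024-12-26 11:32
2. Extract event types from matching entries
3. Count unique types: 3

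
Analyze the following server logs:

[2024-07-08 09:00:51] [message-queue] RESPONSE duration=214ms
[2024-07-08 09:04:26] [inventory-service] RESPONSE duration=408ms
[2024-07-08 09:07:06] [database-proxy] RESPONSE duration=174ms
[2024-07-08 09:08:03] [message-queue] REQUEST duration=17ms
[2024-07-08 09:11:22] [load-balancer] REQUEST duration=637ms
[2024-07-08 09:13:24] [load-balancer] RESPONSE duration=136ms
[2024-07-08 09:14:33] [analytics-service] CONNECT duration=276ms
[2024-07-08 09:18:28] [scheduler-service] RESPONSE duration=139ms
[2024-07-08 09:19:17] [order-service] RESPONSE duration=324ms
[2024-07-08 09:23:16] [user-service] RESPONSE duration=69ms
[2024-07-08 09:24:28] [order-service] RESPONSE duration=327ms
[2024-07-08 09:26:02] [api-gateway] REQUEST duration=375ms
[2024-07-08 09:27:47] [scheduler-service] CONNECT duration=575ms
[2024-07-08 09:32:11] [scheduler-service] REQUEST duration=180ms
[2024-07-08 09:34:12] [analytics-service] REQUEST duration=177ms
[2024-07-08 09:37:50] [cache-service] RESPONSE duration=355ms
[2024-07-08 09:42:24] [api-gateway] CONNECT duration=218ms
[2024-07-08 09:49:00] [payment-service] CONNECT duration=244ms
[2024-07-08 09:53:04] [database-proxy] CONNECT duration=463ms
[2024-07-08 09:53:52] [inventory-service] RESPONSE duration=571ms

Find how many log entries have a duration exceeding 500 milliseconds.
3

To count timeouts:

1. Threshold: 500ms
2. Extract duration from each log entry
3. Count entries where duration > 500
4. Timeout count: 3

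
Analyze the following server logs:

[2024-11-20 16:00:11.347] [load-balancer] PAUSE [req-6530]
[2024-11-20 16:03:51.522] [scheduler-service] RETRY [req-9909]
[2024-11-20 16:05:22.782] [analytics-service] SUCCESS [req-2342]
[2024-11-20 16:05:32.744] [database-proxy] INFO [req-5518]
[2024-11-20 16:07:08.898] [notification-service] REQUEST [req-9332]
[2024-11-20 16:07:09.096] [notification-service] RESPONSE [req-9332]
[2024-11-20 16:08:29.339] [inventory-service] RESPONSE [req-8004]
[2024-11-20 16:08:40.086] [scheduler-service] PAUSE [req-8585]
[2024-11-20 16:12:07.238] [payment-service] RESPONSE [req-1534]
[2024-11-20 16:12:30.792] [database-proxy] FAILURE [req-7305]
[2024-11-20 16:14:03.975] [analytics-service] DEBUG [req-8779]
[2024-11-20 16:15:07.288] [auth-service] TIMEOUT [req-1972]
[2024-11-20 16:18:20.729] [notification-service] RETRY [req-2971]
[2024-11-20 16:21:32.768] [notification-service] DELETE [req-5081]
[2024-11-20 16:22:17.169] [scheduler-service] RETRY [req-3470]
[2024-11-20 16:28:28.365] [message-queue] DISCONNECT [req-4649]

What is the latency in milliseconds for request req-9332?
198

To calculate latency:

1. Find REQUEST with id req-9332: 2024-11-20 16:07:08.898
2. Find RESPONSE with id req-9332: 2024-11-20 16:07:09.096
3. Latency: 2024-11-20 16:07:09.096 - 2024-11-20 16:07:08.898 = 198ms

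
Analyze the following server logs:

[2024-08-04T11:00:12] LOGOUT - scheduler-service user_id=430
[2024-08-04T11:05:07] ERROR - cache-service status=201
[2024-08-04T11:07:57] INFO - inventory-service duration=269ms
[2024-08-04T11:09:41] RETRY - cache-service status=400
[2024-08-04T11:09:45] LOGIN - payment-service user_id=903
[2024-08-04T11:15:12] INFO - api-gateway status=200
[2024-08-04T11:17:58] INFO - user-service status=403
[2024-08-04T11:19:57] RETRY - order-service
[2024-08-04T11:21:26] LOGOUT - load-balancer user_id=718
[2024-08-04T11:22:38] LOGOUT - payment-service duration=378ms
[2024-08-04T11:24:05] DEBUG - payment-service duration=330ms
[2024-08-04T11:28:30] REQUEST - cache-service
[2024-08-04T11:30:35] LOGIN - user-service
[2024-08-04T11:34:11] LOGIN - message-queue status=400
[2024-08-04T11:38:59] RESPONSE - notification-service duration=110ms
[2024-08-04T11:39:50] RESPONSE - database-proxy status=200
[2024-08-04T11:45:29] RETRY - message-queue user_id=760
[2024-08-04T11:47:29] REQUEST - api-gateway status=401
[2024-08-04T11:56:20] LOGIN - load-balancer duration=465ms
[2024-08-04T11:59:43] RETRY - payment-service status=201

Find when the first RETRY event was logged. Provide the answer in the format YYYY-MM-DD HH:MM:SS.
2024-08-04 11:09:41

To find the first event:

1. Filter for all RETRY events
2. Sort by timestamp
3. Select the first one
4. Timestamp: 2024-08-04 11:09:41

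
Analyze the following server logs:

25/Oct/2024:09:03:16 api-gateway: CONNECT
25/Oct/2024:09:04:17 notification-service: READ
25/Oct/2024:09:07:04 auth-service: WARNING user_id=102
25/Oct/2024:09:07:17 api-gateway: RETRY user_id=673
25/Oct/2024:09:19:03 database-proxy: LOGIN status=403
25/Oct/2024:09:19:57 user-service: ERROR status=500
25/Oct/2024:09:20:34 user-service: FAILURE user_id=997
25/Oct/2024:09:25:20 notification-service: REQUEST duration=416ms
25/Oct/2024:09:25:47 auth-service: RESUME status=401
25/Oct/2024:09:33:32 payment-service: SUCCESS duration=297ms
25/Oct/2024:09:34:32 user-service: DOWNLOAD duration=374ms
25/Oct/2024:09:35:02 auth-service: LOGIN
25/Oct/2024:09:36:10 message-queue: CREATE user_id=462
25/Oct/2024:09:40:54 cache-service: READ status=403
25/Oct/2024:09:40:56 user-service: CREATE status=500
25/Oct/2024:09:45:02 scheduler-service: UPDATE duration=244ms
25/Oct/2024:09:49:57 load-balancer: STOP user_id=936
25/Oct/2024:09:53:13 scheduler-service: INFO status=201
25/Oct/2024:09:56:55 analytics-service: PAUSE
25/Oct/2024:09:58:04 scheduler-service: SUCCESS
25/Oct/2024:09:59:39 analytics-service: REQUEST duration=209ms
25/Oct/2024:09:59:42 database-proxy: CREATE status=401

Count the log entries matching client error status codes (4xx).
4

To find matching entries:

1. Pattern to match: client error status codes (4xx)
2. Scan each log entry for the pattern
3. Count matches: 4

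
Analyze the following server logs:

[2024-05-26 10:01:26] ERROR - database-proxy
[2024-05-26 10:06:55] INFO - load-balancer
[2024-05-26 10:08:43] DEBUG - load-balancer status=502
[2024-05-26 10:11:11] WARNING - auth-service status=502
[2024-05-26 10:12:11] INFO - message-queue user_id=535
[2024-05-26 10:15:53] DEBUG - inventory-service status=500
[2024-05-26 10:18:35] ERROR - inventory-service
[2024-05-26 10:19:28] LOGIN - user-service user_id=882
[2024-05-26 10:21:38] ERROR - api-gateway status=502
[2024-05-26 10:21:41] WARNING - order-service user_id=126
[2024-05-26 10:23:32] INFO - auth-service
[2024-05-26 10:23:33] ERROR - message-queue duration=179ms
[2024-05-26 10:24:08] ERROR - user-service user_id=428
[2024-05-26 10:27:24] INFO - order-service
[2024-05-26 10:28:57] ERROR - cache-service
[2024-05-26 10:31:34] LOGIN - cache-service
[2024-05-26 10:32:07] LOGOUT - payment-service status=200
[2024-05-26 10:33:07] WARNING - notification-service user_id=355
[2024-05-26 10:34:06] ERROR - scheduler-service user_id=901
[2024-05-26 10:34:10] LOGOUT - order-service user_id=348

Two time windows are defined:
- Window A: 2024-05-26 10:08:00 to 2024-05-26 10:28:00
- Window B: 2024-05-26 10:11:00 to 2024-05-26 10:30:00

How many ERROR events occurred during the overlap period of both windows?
4

To find overlap events:

1. Window A: 2024-05-26 10:08:00 to 2024-05-26 10:28:00
2. Window B: 2024-05-26 10:11:00 to 2024-05-26 10:30:00
3. Overlap period: 2024-05-26 10:11:00 to 2024-05-26 10:28:00
4. Count ERROR events in overlap: 4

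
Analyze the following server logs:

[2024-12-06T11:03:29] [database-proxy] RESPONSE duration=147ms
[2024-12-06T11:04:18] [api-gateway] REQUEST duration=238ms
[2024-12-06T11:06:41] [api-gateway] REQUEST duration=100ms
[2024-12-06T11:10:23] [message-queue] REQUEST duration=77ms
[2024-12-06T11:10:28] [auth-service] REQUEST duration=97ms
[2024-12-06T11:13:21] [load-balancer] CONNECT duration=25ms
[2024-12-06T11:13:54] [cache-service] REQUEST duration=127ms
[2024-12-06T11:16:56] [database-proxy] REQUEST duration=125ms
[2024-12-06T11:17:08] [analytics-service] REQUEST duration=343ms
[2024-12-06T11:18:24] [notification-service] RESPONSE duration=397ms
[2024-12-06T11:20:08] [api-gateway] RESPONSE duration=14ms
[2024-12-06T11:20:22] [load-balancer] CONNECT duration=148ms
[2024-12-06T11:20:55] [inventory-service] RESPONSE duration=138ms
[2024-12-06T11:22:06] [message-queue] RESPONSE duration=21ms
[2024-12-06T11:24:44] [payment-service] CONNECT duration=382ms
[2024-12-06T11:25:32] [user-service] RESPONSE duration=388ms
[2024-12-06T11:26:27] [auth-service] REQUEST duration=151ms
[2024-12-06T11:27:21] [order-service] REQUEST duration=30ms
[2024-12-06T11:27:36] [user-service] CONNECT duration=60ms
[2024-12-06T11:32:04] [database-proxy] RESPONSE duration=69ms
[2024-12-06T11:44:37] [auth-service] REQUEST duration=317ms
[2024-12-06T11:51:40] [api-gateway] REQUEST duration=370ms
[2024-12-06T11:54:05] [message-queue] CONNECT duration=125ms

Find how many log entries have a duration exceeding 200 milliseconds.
7

To count timeouts:

1. Threshold: 200ms
2. Extract duration from each log entry
3. Count entries where duration > 200
4. Timeout count: 7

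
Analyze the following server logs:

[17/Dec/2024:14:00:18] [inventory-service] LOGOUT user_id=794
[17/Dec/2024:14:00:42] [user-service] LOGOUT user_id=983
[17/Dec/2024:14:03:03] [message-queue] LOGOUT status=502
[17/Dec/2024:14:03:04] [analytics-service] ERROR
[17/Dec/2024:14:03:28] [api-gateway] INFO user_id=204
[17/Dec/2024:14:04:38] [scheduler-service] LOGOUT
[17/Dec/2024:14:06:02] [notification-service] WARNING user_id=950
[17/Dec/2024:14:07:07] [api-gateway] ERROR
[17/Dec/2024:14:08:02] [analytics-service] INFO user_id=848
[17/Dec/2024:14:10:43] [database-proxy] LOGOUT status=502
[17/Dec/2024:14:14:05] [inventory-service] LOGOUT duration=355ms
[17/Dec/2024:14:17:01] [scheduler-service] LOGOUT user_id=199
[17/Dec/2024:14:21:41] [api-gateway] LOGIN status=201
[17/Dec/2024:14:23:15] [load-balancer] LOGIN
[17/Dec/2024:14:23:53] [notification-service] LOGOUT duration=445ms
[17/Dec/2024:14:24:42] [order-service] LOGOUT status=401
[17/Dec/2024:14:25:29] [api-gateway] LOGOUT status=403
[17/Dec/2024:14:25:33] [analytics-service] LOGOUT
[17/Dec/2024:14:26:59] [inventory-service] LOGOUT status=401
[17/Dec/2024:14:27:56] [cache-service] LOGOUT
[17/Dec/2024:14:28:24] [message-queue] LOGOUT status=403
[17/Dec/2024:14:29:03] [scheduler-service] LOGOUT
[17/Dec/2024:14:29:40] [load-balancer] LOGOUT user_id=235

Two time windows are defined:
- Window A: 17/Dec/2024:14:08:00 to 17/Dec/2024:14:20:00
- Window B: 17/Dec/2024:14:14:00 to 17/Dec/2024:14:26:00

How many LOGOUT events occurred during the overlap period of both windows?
2

To find overlap events:

1. Window A: 17/Dec/2024:14:08:00 to 17/Dec/2024:14:20:00
2. Window B: 17/Dec/2024:14:14:00 to 17/Dec/2024:14:26:00
3. Overlap period: 17/Dec/2024:14:14:00 to 17/Dec/2024:14:20:00
4. Count LOGOUT events in overlap: 2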